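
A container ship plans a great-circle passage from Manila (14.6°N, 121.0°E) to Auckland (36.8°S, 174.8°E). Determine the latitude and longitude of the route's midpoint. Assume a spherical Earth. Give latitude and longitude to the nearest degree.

≈ (12°S, 145°E)

Convert each endpoint to a unit vector on the sphere (x = cos φ cos λ, y = cos φ sin λ, z = sin φ).
The central angle between the endpoints is δ = arccos(p₁·p₂) ≈ 1.259 rad (72.1°).
Interpolate at f = 1/2 with slerp weights a = sin((1−f)δ)/sin δ ≈ 0.619, b = sin(fδ)/sin δ ≈ 0.619.
p = a·p₁ + b·p₂ ≈ (-0.802, 0.558, -0.215); φ = arcsin(p_z) ≈ -12.39°, λ = atan2(p_y, p_x) ≈ 145.16°.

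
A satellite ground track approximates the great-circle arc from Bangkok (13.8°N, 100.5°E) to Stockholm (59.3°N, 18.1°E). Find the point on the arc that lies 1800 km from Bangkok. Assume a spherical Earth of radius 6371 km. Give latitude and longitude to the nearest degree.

Write both endpoints as unit vectors p₁, p₂ with components (cos φ cos λ, cos φ sin λ, sin φ).
The central angle between the endpoints is δ = arccos(p₁·p₂) ≈ 1.297 rad (74.3°). The total great-circle distance is δ·R ≈ 1.297 × 6371 ≈ 8261 km, so the target fraction is f = 1800/8261 ≈ 0.218.
Interpolate at f ≈ 0.218 with slerp weights a = sin((1−f)δ)/sin δ ≈ 0.882, b = sin(fδ)/sin δ ≈ 0.290.
p = a·p₁ + b·p₂ ≈ (-0.016, 0.888, 0.459); φ = arcsin(p_z) ≈ 27.35°, λ = atan2(p_y, p_x) ≈ 91.00°.

≈ 27°N, 91°E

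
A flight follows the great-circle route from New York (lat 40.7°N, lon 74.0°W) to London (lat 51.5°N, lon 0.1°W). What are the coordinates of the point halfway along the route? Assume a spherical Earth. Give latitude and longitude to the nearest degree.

From cos δ = sin φ₁ sin φ₂ + cos φ₁ cos φ₂ cos Δλ, the central angle is δ ≈ 0.875 rad (50.1°).
Interpolate at f = 1/2 with slerp weights a = sin((1−f)δ)/sin δ ≈ 0.552, b = sin(fδ)/sin δ ≈ 0.552.
p = a·p₁ + b·p₂ ≈ (0.459, -0.403, 0.792); φ = arcsin(p_z) ≈ 52.36°, λ = atan2(p_y, p_x) ≈ -41.28°.

≈ lat 52°N, lon 41°W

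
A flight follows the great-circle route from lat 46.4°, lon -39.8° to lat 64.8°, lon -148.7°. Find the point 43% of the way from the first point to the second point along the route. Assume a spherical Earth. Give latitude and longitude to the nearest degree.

From cos δ = sin φ₁ sin φ₂ + cos φ₁ cos φ₂ cos Δλ, the central angle is δ ≈ 0.976 rad (55.9°).
Interpolate at f = 0.43 with slerp weights a = sin((1−f)δ)/sin δ ≈ 0.638, b = sin(fδ)/sin δ ≈ 0.492.
p = a·p₁ + b·p₂ ≈ (0.159, -0.390, 0.907); φ = arcsin(p_z) ≈ 65.08°, λ = atan2(p_y, p_x) ≈ -67.86°.

≈ lat 65°, lon -68°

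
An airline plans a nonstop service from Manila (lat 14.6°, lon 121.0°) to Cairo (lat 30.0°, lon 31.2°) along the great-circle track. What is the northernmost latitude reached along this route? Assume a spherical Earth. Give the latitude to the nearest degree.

The great circle lies in the plane with unit normal n̂ = (p₁ × p₂)/|p₁ × p₂|.
Here n̂_z ≈ -0.845; the vertex latitude is φ_max = arccos|n̂_z| ≈ 32.3°.
Check via Clairaut: cos φ_max = |cos φ₁| · sin C = cos(14.6°)·sin(60.8°) ≈ 0.845, again giving ≈ 32.3°.

≈ 32°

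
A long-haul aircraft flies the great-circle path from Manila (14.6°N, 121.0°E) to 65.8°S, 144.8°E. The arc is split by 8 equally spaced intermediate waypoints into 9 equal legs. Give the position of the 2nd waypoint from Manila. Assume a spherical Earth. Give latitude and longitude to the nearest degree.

≈ 3°S, 124°E

From cos δ = sin φ₁ sin φ₂ + cos φ₁ cos φ₂ cos Δλ, the central angle is δ ≈ 1.437 rad (82.4°).
Interpolate at f = 2/9 with slerp weights a = sin((1−f)δ)/sin δ ≈ 0.907, b = sin(fδ)/sin δ ≈ 0.317.
p = a·p₁ + b·p₂ ≈ (-0.558, 0.827, -0.060); φ = arcsin(p_z) ≈ -3.46°, λ = atan2(p_y, p_x) ≈ 124.01°.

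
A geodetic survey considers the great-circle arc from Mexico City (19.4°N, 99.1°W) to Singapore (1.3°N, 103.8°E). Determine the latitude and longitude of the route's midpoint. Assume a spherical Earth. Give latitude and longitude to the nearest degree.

The haversine formula gives a central angle δ ≈ 2.608 rad (149.4°) between the endpoints.
Interpolate at f = 1/2 with slerp weights a = sin((1−f)δ)/sin δ ≈ 1.897, b = sin(fδ)/sin δ ≈ 1.897.
p = a·p₁ + b·p₂ ≈ (-0.736, 0.075, 0.673); φ = arcsin(p_z) ≈ 42.32°, λ = atan2(p_y, p_x) ≈ 174.18°.

≈ 42°N, 174°E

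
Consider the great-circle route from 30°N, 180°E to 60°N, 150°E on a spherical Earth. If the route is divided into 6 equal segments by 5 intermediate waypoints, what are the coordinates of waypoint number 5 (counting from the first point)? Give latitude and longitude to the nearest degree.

≈ 56°N, 158°E

From cos δ = sin φ₁ sin φ₂ + cos φ₁ cos φ₂ cos Δλ, the central angle is δ ≈ 0.630 rad (36.1°).
Interpolate at f = 5/6 with slerp weights a = sin((1−f)δ)/sin δ ≈ 0.178, b = sin(fδ)/sin δ ≈ 0.851.
p = a·p₁ + b·p₂ ≈ (-0.522, 0.213, 0.826); φ = arcsin(p_z) ≈ 55.66°, λ = atan2(p_y, p_x) ≈ 157.85°.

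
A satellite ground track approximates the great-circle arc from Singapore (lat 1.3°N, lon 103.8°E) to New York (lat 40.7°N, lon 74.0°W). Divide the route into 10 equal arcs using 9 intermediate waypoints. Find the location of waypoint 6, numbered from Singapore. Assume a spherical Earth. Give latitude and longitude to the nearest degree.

Write both endpoints as unit vectors p₁, p₂ with components (cos φ cos λ, cos φ sin λ, sin φ).
The central angle between the endpoints is δ = arccos(p₁·p₂) ≈ 2.408 rad (138.0°).
Interpolate at f = 6/10 with slerp weights a = sin((1−f)δ)/sin δ ≈ 1.226, b = sin(fδ)/sin δ ≈ 1.481.
p = a·p₁ + b·p₂ ≈ (0.017, 0.111, 0.994); φ = arcsin(p_z) ≈ 83.57°, λ = atan2(p_y, p_x) ≈ 81.15°.

≈ lat 84°N, lon 81°E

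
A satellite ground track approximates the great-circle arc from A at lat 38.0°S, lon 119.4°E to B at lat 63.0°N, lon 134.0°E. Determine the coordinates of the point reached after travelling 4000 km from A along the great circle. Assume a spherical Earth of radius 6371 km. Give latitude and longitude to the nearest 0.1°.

≈ lat 2.2°S, lon 123.3°E

From cos δ = sin φ₁ sin φ₂ + cos φ₁ cos φ₂ cos Δλ, the central angle is δ ≈ 1.775 rad (101.7°). The total great-circle distance is δ·R ≈ 1.775 × 6371 ≈ 11306 km, so the target fraction is f = 4000/11306 ≈ 0.354.
Interpolate at f ≈ 0.354 with slerp weights a = sin((1−f)δ)/sin δ ≈ 0.931, b = sin(fδ)/sin δ ≈ 0.600.
p = a·p₁ + b·p₂ ≈ (-0.549, 0.835, -0.039); φ = arcsin(p_z) ≈ -2.21°, λ = atan2(p_y, p_x) ≈ 123.34°.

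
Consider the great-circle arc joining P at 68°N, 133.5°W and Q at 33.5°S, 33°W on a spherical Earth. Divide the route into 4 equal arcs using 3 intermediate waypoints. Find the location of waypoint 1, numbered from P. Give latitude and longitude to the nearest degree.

≈ 51°N, 78°W

Convert each endpoint to a unit vector on the sphere (x = cos φ cos λ, y = cos φ sin λ, z = sin φ).
The central angle between the endpoints is δ = arccos(p₁·p₂) ≈ 2.176 rad (124.7°).
Interpolate at f = 1/4 with slerp weights a = sin((1−f)δ)/sin δ ≈ 1.213, b = sin(fδ)/sin δ ≈ 0.629.
p = a·p₁ + b·p₂ ≈ (0.127, -0.615, 0.778); φ = arcsin(p_z) ≈ 51.06°, λ = atan2(p_y, p_x) ≈ -78.33°.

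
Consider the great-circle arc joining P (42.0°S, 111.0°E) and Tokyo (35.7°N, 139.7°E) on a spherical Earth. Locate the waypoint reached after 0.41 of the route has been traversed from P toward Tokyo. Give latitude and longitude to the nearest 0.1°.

≈ (10.3°S, 123.8°E)

The haversine formula gives a central angle δ ≈ 1.431 rad (82.0°) between the endpoints.
Interpolate at f = 0.41 with slerp weights a = sin((1−f)δ)/sin δ ≈ 0.755, b = sin(fδ)/sin δ ≈ 0.559.
p = a·p₁ + b·p₂ ≈ (-0.547, 0.818, -0.179); φ = arcsin(p_z) ≈ -10.30°, λ = atan2(p_y, p_x) ≈ 123.81°.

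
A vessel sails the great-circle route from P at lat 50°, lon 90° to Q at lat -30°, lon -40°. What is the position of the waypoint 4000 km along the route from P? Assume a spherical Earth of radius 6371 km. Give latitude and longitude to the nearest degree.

≈ lat 43°, lon 38°

Convert each endpoint to a unit vector on the sphere (x = cos φ cos λ, y = cos φ sin λ, z = sin φ).
The central angle between the endpoints is δ = arccos(p₁·p₂) ≈ 2.405 rad (137.8°). The total great-circle distance is δ·R ≈ 2.405 × 6371 ≈ 15323 km, so the target fraction is f = 4000/15323 ≈ 0.261.
Interpolate at f ≈ 0.261 with slerp weights a = sin((1−f)δ)/sin δ ≈ 1.457, b = sin(fδ)/sin δ ≈ 0.875.
p = a·p₁ + b·p₂ ≈ (0.580, 0.450, 0.679); φ = arcsin(p_z) ≈ 42.77°, λ = atan2(p_y, p_x) ≈ 37.79°.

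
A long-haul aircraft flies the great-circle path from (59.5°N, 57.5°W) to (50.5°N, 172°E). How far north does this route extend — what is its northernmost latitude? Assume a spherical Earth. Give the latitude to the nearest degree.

≈ 74°N

The great circle lies in the plane with unit normal n̂ = (p₁ × p₂)/|p₁ × p₂|.
Here n̂_z ≈ -0.276; the vertex latitude is φ_max = arccos|n̂_z| ≈ 74.0°.
Check via Clairaut: cos φ_max = |cos φ₁| · sin C = cos(59.5°)·sin(32.9°) ≈ 0.276, again giving ≈ 74.0°.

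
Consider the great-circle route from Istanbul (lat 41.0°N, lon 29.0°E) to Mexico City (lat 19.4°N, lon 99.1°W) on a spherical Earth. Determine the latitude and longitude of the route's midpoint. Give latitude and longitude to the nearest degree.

The haversine formula gives a central angle δ ≈ 1.794 rad (102.8°) between the endpoints.
Interpolate at f = 1/2 with slerp weights a = sin((1−f)δ)/sin δ ≈ 0.801, b = sin(fδ)/sin δ ≈ 0.801.
p = a·p₁ + b·p₂ ≈ (0.409, -0.453, 0.792); φ = arcsin(p_z) ≈ 52.36°, λ = atan2(p_y, p_x) ≈ -47.90°.

≈ lat 52°N, lon 48°W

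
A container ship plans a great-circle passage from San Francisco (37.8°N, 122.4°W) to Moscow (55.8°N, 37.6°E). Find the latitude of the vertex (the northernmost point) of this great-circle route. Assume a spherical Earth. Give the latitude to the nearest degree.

≈ 81°N

The great circle lies in the plane with unit normal n̂ = (p₁ × p₂)/|p₁ × p₂|.
Here n̂_z ≈ +0.153; the vertex latitude is φ_max = arccos|n̂_z| ≈ 81.2°.
Check via Clairaut: cos φ_max = |cos φ₁| · sin C = cos(37.8°)·sin(11.1°) ≈ 0.153, again giving ≈ 81.2°.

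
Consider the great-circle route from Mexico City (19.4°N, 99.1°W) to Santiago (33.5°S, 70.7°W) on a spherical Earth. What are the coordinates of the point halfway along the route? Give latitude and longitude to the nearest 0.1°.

From cos δ = sin φ₁ sin φ₂ + cos φ₁ cos φ₂ cos Δλ, the central angle is δ ≈ 1.037 rad (59.4°).
Interpolate at f = 1/2 with slerp weights a = sin((1−f)δ)/sin δ ≈ 0.576, b = sin(fδ)/sin δ ≈ 0.576.
p = a·p₁ + b·p₂ ≈ (0.073, -0.989, -0.127); φ = arcsin(p_z) ≈ -7.27°, λ = atan2(p_y, p_x) ≈ -85.79°.

≈ 7.3°S, 85.8°W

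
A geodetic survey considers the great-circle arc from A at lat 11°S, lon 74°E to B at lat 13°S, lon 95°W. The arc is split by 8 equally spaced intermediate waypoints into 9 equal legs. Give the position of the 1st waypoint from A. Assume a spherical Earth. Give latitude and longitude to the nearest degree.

≈ lat 26°S, lon 66°E

From cos δ = sin φ₁ sin φ₂ + cos φ₁ cos φ₂ cos Δλ, the central angle is δ ≈ 2.681 rad (153.6°).
Interpolate at f = 1/9 with slerp weights a = sin((1−f)δ)/sin δ ≈ 1.548, b = sin(fδ)/sin δ ≈ 0.661.
p = a·p₁ + b·p₂ ≈ (0.363, 0.819, -0.444); φ = arcsin(p_z) ≈ -26.37°, λ = atan2(p_y, p_x) ≈ 66.12°.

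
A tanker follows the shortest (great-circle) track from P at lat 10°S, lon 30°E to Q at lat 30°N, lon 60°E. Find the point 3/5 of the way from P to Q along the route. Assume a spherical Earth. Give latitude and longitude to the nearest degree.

Convert each endpoint to a unit vector on the sphere (x = cos φ cos λ, y = cos φ sin λ, z = sin φ).
The central angle between the endpoints is δ = arccos(p₁·p₂) ≈ 0.861 rad (49.3°).
Interpolate at f = 3/5 with slerp weights a = sin((1−f)δ)/sin δ ≈ 0.445, b = sin(fδ)/sin δ ≈ 0.651.
p = a·p₁ + b·p₂ ≈ (0.662, 0.708, 0.248); φ = arcsin(p_z) ≈ 14.38°, λ = atan2(p_y, p_x) ≈ 46.92°.

≈ lat 14°N, lon 47°E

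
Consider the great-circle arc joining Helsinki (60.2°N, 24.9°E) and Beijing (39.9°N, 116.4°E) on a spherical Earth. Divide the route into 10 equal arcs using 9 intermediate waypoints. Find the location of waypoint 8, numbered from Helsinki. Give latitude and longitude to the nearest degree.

Convert each endpoint to a unit vector on the sphere (x = cos φ cos λ, y = cos φ sin λ, z = sin φ).
The central angle between the endpoints is δ = arccos(p₁·p₂) ≈ 0.992 rad (56.9°).
Interpolate at f = 8/10 with slerp weights a = sin((1−f)δ)/sin δ ≈ 0.235, b = sin(fδ)/sin δ ≈ 0.852.
p = a·p₁ + b·p₂ ≈ (-0.184, 0.634, 0.751); φ = arcsin(p_z) ≈ 48.64°, λ = atan2(p_y, p_x) ≈ 106.20°.

≈ 49°N, 106°E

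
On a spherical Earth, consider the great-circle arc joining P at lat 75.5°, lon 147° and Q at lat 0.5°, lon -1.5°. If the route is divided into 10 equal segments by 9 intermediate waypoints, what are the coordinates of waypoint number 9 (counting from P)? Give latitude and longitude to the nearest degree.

Convert each endpoint to a unit vector on the sphere (x = cos φ cos λ, y = cos φ sin λ, z = sin φ).
The central angle between the endpoints is δ = arccos(p₁·p₂) ≈ 1.777 rad (101.8°).
Interpolate at f = 9/10 with slerp weights a = sin((1−f)δ)/sin δ ≈ 0.181, b = sin(fδ)/sin δ ≈ 1.021.
p = a·p₁ + b·p₂ ≈ (0.983, -0.002, 0.184); φ = arcsin(p_z) ≈ 10.59°, λ = atan2(p_y, p_x) ≈ -0.12°.

≈ lat 11°, lon 0°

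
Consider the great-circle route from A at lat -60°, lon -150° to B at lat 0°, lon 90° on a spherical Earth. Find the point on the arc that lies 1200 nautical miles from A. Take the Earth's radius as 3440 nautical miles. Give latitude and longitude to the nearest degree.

≈ lat -63°, lon 168°

Convert each endpoint to a unit vector on the sphere (x = cos φ cos λ, y = cos φ sin λ, z = sin φ).
The central angle between the endpoints is δ = arccos(p₁·p₂) ≈ 1.823 rad (104.5°). The total great-circle distance is δ·R ≈ 1.823 × 3440 ≈ 6273 nmi, so the target fraction is f = 1200/6273 ≈ 0.191.
Interpolate at f ≈ 0.191 with slerp weights a = sin((1−f)δ)/sin δ ≈ 1.028, b = sin(fδ)/sin δ ≈ 0.353.
p = a·p₁ + b·p₂ ≈ (-0.445, 0.096, -0.890); φ = arcsin(p_z) ≈ -62.91°, λ = atan2(p_y, p_x) ≈ 167.83°.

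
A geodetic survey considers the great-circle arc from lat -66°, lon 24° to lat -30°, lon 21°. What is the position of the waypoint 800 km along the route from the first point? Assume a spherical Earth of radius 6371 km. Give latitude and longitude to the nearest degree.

The haversine formula gives a central angle δ ≈ 0.629 rad (36.0°) between the endpoints. The total great-circle distance is δ·R ≈ 0.629 × 6371 ≈ 4008 km, so the target fraction is f = 800/4008 ≈ 0.200.
Interpolate at f ≈ 0.200 with slerp weights a = sin((1−f)δ)/sin δ ≈ 0.820, b = sin(fδ)/sin δ ≈ 0.213.
p = a·p₁ + b·p₂ ≈ (0.477, 0.202, -0.856); φ = arcsin(p_z) ≈ -58.82°, λ = atan2(p_y, p_x) ≈ 22.93°.

≈ lat -59°, lon 23°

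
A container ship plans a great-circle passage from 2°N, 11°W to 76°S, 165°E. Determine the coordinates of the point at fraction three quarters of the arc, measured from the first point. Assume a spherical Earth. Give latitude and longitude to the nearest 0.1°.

≈ 77.4°S, 6.5°W

Write both endpoints as unit vectors p₁, p₂ with components (cos φ cos λ, cos φ sin λ, sin φ).
The central angle between the endpoints is δ = arccos(p₁·p₂) ≈ 1.849 rad (106.0°).
Interpolate at f = 3/4 with slerp weights a = sin((1−f)δ)/sin δ ≈ 0.464, b = sin(fδ)/sin δ ≈ 1.023.
p = a·p₁ + b·p₂ ≈ (0.216, -0.024, -0.976); φ = arcsin(p_z) ≈ -77.43°, λ = atan2(p_y, p_x) ≈ -6.45°.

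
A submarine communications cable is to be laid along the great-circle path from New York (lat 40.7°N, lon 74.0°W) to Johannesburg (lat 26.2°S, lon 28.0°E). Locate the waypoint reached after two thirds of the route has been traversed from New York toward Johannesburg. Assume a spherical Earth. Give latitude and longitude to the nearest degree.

From cos δ = sin φ₁ sin φ₂ + cos φ₁ cos φ₂ cos Δλ, the central angle is δ ≈ 2.015 rad (115.4°).
Interpolate at f = 2/3 with slerp weights a = sin((1−f)δ)/sin δ ≈ 0.689, b = sin(fδ)/sin δ ≈ 1.079.
p = a·p₁ + b·p₂ ≈ (0.998, -0.048, -0.027); φ = arcsin(p_z) ≈ -1.55°, λ = atan2(p_y, p_x) ≈ -2.73°.

≈ lat 2°S, lon 3°W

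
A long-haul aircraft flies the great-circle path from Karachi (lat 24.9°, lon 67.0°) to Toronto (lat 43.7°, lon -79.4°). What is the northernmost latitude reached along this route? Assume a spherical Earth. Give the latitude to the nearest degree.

≈ 68°

The great circle lies in the plane with unit normal n̂ = (p₁ × p₂)/|p₁ × p₂|.
Here n̂_z ≈ -0.375; the vertex latitude is φ_max = arccos|n̂_z| ≈ 68.0°.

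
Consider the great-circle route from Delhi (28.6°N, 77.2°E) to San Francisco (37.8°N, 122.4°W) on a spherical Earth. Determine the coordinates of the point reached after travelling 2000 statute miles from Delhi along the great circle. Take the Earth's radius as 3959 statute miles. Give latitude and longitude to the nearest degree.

The haversine formula gives a central angle δ ≈ 1.939 rad (111.1°) between the endpoints. The total great-circle distance is δ·R ≈ 1.939 × 3959 ≈ 7677 mi, so the target fraction is f = 2000/7677 ≈ 0.261.
Interpolate at f ≈ 0.261 with slerp weights a = sin((1−f)δ)/sin δ ≈ 1.062, b = sin(fδ)/sin δ ≈ 0.519.
p = a·p₁ + b·p₂ ≈ (-0.013, 0.563, 0.826); φ = arcsin(p_z) ≈ 55.72°, λ = atan2(p_y, p_x) ≈ 91.33°.

≈ (56°N, 91°E)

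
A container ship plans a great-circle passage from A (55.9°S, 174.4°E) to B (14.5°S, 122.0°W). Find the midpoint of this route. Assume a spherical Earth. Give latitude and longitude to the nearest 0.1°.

From cos δ = sin φ₁ sin φ₂ + cos φ₁ cos φ₂ cos Δλ, the central angle is δ ≈ 1.106 rad (63.3°).
Interpolate at f = 1/2 with slerp weights a = sin((1−f)δ)/sin δ ≈ 0.587, b = sin(fδ)/sin δ ≈ 0.587.
p = a·p₁ + b·p₂ ≈ (-0.629, -0.450, -0.634); φ = arcsin(p_z) ≈ -39.31°, λ = atan2(p_y, p_x) ≈ -144.42°.

≈ (39.3°S, 144.4°W)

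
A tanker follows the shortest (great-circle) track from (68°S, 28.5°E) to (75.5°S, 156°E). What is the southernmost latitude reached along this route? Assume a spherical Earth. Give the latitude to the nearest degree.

The great circle lies in the plane with unit normal n̂ = (p₁ × p₂)/|p₁ × p₂|.
Here n̂_z ≈ +0.137; the vertex latitude is φ_max = arccos|n̂_z| ≈ 82.1°.

≈ 82°S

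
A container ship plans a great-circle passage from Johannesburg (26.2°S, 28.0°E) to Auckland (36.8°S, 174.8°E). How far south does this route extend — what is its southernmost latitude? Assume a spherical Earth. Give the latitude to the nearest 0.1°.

The great circle lies in the plane with unit normal n̂ = (p₁ × p₂)/|p₁ × p₂|.
Here n̂_z ≈ +0.418; the vertex latitude is φ_max = arccos|n̂_z| ≈ 65.3°.
Check via Clairaut: cos φ_max = |cos φ₁| · sin C = cos(26.2°)·sin(152.2°) ≈ 0.418, again giving ≈ 65.3°.

≈ 65.3°S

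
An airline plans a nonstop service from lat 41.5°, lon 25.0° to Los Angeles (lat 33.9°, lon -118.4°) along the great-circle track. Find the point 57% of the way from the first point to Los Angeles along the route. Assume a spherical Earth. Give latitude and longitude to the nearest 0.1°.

Write both endpoints as unit vectors p₁, p₂ with components (cos φ cos λ, cos φ sin λ, sin φ).
The central angle between the endpoints is δ = arccos(p₁·p₂) ≈ 1.701 rad (97.4°).
Interpolate at f = 0.57 with slerp weights a = sin((1−f)δ)/sin δ ≈ 0.673, b = sin(fδ)/sin δ ≈ 0.832.
p = a·p₁ + b·p₂ ≈ (0.129, -0.394, 0.910); φ = arcsin(p_z) ≈ 65.51°, λ = atan2(p_y, p_x) ≈ -71.88°.

≈ lat 65.5°, lon -71.9°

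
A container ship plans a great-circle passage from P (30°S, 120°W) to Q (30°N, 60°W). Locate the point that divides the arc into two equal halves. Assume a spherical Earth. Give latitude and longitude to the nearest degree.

The haversine formula gives a central angle δ ≈ 1.445 rad (82.8°) between the endpoints.
Interpolate at f = 1/2 with slerp weights a = sin((1−f)δ)/sin δ ≈ 0.667, b = sin(fδ)/sin δ ≈ 0.667.
p = a·p₁ + b·p₂ ≈ (0.000, -1.000, 0.000); φ = arcsin(p_z) ≈ 0.00°, λ = atan2(p_y, p_x) ≈ -90.00°.

≈ (0°N, 90°W)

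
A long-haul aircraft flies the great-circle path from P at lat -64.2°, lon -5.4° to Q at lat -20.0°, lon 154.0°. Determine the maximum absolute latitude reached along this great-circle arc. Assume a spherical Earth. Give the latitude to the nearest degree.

≈ -82°

The great circle lies in the plane with unit normal n̂ = (p₁ × p₂)/|p₁ × p₂|.
Here n̂_z ≈ +0.144; the vertex latitude is φ_max = arccos|n̂_z| ≈ 81.7°.
Check via Clairaut: cos φ_max = |cos φ₁| · sin C = cos(64.2°)·sin(160.6°) ≈ 0.144, again giving ≈ 81.7°.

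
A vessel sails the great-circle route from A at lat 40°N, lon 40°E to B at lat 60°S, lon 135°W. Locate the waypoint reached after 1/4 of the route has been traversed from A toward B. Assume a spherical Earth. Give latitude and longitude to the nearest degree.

Convert each endpoint to a unit vector on the sphere (x = cos φ cos λ, y = cos φ sin λ, z = sin φ).
The central angle between the endpoints is δ = arccos(p₁·p₂) ≈ 2.788 rad (159.8°).
Interpolate at f = 1/4 with slerp weights a = sin((1−f)δ)/sin δ ≈ 2.508, b = sin(fδ)/sin δ ≈ 1.855.
p = a·p₁ + b·p₂ ≈ (0.815, 0.579, 0.005); φ = arcsin(p_z) ≈ 0.29°, λ = atan2(p_y, p_x) ≈ 35.36°.

≈ lat 0°N, lon 35°E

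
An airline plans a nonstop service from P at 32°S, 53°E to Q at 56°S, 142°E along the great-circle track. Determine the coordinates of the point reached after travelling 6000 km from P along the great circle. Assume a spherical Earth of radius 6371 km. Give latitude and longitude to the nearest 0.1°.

≈ 57.9°S, 125.0°E

The haversine formula gives a central angle δ ≈ 1.107 rad (63.4°) between the endpoints. The total great-circle distance is δ·R ≈ 1.107 × 6371 ≈ 7051 km, so the target fraction is f = 6000/7051 ≈ 0.851.
Interpolate at f ≈ 0.851 with slerp weights a = sin((1−f)δ)/sin δ ≈ 0.184, b = sin(fδ)/sin δ ≈ 0.904.
p = a·p₁ + b·p₂ ≈ (-0.305, 0.436, -0.847); φ = arcsin(p_z) ≈ -57.88°, λ = atan2(p_y, p_x) ≈ 124.97°.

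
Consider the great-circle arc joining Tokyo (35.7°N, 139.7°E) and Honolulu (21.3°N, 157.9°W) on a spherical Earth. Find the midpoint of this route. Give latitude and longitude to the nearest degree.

≈ 32°N, 173°E

Convert each endpoint to a unit vector on the sphere (x = cos φ cos λ, y = cos φ sin λ, z = sin φ).
The central angle between the endpoints is δ = arccos(p₁·p₂) ≈ 0.973 rad (55.8°).
Interpolate at f = 1/2 with slerp weights a = sin((1−f)δ)/sin δ ≈ 0.566, b = sin(fδ)/sin δ ≈ 0.566.
p = a·p₁ + b·p₂ ≈ (-0.839, 0.099, 0.536); φ = arcsin(p_z) ≈ 32.38°, λ = atan2(p_y, p_x) ≈ 173.28°.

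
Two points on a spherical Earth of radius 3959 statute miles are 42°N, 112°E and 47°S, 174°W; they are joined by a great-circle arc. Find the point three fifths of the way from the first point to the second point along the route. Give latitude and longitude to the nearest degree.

Write both endpoints as unit vectors p₁, p₂ with components (cos φ cos λ, cos φ sin λ, sin φ).
The central angle between the endpoints is δ = arccos(p₁·p₂) ≈ 1.928 rad (110.5°).
Interpolate at f = 3/5 with slerp weights a = sin((1−f)δ)/sin δ ≈ 0.744, b = sin(fδ)/sin δ ≈ 0.977.
p = a·p₁ + b·p₂ ≈ (-0.870, 0.443, -0.217); φ = arcsin(p_z) ≈ -12.53°, λ = atan2(p_y, p_x) ≈ 153.02°.

≈ 13°S, 153°E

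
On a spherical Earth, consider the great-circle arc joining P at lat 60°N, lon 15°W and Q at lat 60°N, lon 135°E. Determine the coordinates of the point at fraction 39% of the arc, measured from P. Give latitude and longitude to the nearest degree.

≈ lat 79°N, lon 23°E

Write both endpoints as unit vectors p₁, p₂ with components (cos φ cos λ, cos φ sin λ, sin φ).
The central angle between the endpoints is δ = arccos(p₁·p₂) ≈ 1.008 rad (57.8°).
Interpolate at f = 0.39 with slerp weights a = sin((1−f)δ)/sin δ ≈ 0.682, b = sin(fδ)/sin δ ≈ 0.453.
p = a·p₁ + b·p₂ ≈ (0.169, 0.072, 0.983); φ = arcsin(p_z) ≈ 79.40°, λ = atan2(p_y, p_x) ≈ 23.01°.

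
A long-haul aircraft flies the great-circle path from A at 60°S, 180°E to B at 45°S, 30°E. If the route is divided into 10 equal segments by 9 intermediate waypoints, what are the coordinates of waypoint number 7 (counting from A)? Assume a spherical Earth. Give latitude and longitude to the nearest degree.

From cos δ = sin φ₁ sin φ₂ + cos φ₁ cos φ₂ cos Δλ, the central angle is δ ≈ 1.260 rad (72.2°).
Interpolate at f = 7/10 with slerp weights a = sin((1−f)δ)/sin δ ≈ 0.388, b = sin(fδ)/sin δ ≈ 0.811.
p = a·p₁ + b·p₂ ≈ (0.303, 0.287, -0.909); φ = arcsin(p_z) ≈ -65.36°, λ = atan2(p_y, p_x) ≈ 43.44°.

≈ 65°S, 43°E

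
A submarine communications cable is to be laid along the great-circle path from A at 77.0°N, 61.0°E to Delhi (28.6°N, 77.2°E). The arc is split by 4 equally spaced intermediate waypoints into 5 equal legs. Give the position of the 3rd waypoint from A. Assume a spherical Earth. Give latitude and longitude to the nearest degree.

≈ 48°N, 75°E

Convert each endpoint to a unit vector on the sphere (x = cos φ cos λ, y = cos φ sin λ, z = sin φ).
The central angle between the endpoints is δ = arccos(p₁·p₂) ≈ 0.855 rad (49.0°).
Interpolate at f = 3/5 with slerp weights a = sin((1−f)δ)/sin δ ≈ 0.444, b = sin(fδ)/sin δ ≈ 0.650.
p = a·p₁ + b·p₂ ≈ (0.175, 0.644, 0.744); φ = arcsin(p_z) ≈ 48.11°, λ = atan2(p_y, p_x) ≈ 74.81°.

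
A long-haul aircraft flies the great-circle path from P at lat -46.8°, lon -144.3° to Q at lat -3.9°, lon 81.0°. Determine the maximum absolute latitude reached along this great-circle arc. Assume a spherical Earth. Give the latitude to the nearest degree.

≈ -57°

The great circle lies in the plane with unit normal n̂ = (p₁ × p₂)/|p₁ × p₂|.
Here n̂_z ≈ -0.538; the vertex latitude is φ_max = arccos|n̂_z| ≈ 57.5°.
Check via Clairaut: cos φ_max = |cos φ₁| · sin C = cos(46.8°)·sin(128.2°) ≈ 0.538, again giving ≈ 57.5°.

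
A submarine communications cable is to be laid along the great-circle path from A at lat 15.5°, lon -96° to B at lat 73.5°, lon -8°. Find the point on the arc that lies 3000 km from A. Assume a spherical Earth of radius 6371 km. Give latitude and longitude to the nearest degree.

From cos δ = sin φ₁ sin φ₂ + cos φ₁ cos φ₂ cos Δλ, the central angle is δ ≈ 1.302 rad (74.6°). The total great-circle distance is δ·R ≈ 1.302 × 6371 ≈ 8294 km, so the target fraction is f = 3000/8294 ≈ 0.362.
Interpolate at f ≈ 0.362 with slerp weights a = sin((1−f)δ)/sin δ ≈ 0.766, b = sin(fδ)/sin δ ≈ 0.471.
p = a·p₁ + b·p₂ ≈ (0.055, -0.753, 0.656); φ = arcsin(p_z) ≈ 40.99°, λ = atan2(p_y, p_x) ≈ -85.81°.

≈ lat 41°, lon -86°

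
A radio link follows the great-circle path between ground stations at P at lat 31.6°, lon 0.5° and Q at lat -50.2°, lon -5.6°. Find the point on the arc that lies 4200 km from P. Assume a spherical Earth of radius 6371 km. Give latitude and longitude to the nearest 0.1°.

From cos δ = sin φ₁ sin φ₂ + cos φ₁ cos φ₂ cos Δλ, the central angle is δ ≈ 1.431 rad (82.0°). The total great-circle distance is δ·R ≈ 1.431 × 6371 ≈ 9116 km, so the target fraction is f = 4200/9116 ≈ 0.461.
Interpolate at f ≈ 0.461 with slerp weights a = sin((1−f)δ)/sin δ ≈ 0.704, b = sin(fδ)/sin δ ≈ 0.619.
p = a·p₁ + b·p₂ ≈ (0.994, -0.033, -0.106); φ = arcsin(p_z) ≈ -6.10°, λ = atan2(p_y, p_x) ≈ -1.93°.

≈ lat -6.1°, lon -1.9°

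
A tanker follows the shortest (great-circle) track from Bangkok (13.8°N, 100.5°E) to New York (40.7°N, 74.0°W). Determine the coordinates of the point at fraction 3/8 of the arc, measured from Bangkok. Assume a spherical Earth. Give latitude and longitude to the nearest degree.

≈ (60°N, 93°E)

Write both endpoints as unit vectors p₁, p₂ with components (cos φ cos λ, cos φ sin λ, sin φ).
The central angle between the endpoints is δ = arccos(p₁·p₂) ≈ 2.186 rad (125.3°).
Interpolate at f = 3/8 with slerp weights a = sin((1−f)δ)/sin δ ≈ 1.199, b = sin(fδ)/sin δ ≈ 0.895.
p = a·p₁ + b·p₂ ≈ (-0.025, 0.493, 0.870); φ = arcsin(p_z) ≈ 60.44°, λ = atan2(p_y, p_x) ≈ 92.92°.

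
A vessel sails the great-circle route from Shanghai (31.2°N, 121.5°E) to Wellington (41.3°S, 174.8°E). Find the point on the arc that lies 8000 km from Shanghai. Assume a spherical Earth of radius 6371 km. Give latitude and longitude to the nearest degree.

≈ 29°S, 163°E

From cos δ = sin φ₁ sin φ₂ + cos φ₁ cos φ₂ cos Δλ, the central angle is δ ≈ 1.529 rad (87.6°). The total great-circle distance is δ·R ≈ 1.529 × 6371 ≈ 9739 km, so the target fraction is f = 8000/9739 ≈ 0.821.
Interpolate at f ≈ 0.821 with slerp weights a = sin((1−f)δ)/sin δ ≈ 0.270, b = sin(fδ)/sin δ ≈ 0.952.
p = a·p₁ + b·p₂ ≈ (-0.833, 0.262, -0.488); φ = arcsin(p_z) ≈ -29.23°, λ = atan2(p_y, p_x) ≈ 162.56°.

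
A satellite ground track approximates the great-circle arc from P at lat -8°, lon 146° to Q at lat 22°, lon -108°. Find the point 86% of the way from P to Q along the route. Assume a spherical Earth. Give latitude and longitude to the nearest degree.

≈ lat 21°, lon -124°

From cos δ = sin φ₁ sin φ₂ + cos φ₁ cos φ₂ cos Δλ, the central angle is δ ≈ 1.881 rad (107.8°).
Interpolate at f = 0.86 with slerp weights a = sin((1−f)δ)/sin δ ≈ 0.273, b = sin(fδ)/sin δ ≈ 1.049.
p = a·p₁ + b·p₂ ≈ (-0.525, -0.774, 0.355); φ = arcsin(p_z) ≈ 20.79°, λ = atan2(p_y, p_x) ≈ -124.16°.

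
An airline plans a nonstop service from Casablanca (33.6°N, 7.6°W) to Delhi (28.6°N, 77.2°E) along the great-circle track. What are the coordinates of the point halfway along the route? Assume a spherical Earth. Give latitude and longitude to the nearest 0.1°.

The haversine formula gives a central angle δ ≈ 1.233 rad (70.7°) between the endpoints.
Interpolate at f = 1/2 with slerp weights a = sin((1−f)δ)/sin δ ≈ 0.613, b = sin(fδ)/sin δ ≈ 0.613.
p = a·p₁ + b·p₂ ≈ (0.625, 0.457, 0.633); φ = arcsin(p_z) ≈ 39.24°, λ = atan2(p_y, p_x) ≈ 36.18°.

≈ (39.2°N, 36.2°E)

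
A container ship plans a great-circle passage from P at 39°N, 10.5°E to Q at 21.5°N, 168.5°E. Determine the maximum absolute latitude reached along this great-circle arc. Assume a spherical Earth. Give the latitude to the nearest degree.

≈ 72°N

The great circle lies in the plane with unit normal n̂ = (p₁ × p₂)/|p₁ × p₂|.
Here n̂_z ≈ +0.302; the vertex latitude is φ_max = arccos|n̂_z| ≈ 72.4°.
Check via Clairaut: cos φ_max = |cos φ₁| · sin C = cos(39.0°)·sin(22.8°) ≈ 0.302, again giving ≈ 72.4°.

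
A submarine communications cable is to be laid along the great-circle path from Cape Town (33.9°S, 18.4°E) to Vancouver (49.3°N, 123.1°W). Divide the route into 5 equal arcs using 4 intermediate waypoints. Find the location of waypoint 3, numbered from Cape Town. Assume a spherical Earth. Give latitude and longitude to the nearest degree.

Convert each endpoint to a unit vector on the sphere (x = cos φ cos λ, y = cos φ sin λ, z = sin φ).
The central angle between the endpoints is δ = arccos(p₁·p₂) ≈ 2.580 rad (147.8°).
Interpolate at f = 3/5 with slerp weights a = sin((1−f)δ)/sin δ ≈ 1.612, b = sin(fδ)/sin δ ≈ 1.877.
p = a·p₁ + b·p₂ ≈ (0.601, -0.603, 0.524); φ = arcsin(p_z) ≈ 31.62°, λ = atan2(p_y, p_x) ≈ -45.11°.

≈ (32°N, 45°W)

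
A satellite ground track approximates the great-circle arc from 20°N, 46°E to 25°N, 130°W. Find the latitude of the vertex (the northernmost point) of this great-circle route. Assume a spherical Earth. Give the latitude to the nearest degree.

≈ 85°N

The great circle lies in the plane with unit normal n̂ = (p₁ × p₂)/|p₁ × p₂|.
Here n̂_z ≈ -0.084; the vertex latitude is φ_max = arccos|n̂_z| ≈ 85.2°.
Check via Clairaut: cos φ_max = |cos φ₁| · sin C = cos(20.0°)·sin(5.1°) ≈ 0.084, again giving ≈ 85.2°.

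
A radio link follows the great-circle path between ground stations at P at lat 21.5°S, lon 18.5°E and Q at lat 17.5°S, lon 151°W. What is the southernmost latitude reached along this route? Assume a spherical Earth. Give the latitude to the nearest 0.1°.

The great circle lies in the plane with unit normal n̂ = (p₁ × p₂)/|p₁ × p₂|.
Here n̂_z ≈ -0.250; the vertex latitude is φ_max = arccos|n̂_z| ≈ 75.5°.
Check via Clairaut: cos φ_max = |cos φ₁| · sin C = cos(21.5°)·sin(164.4°) ≈ 0.250, again giving ≈ 75.5°.

≈ 75.5°S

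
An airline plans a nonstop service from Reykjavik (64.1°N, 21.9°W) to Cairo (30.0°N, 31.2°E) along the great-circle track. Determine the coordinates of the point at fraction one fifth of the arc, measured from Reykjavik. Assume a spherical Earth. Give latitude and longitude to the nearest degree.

Write both endpoints as unit vectors p₁, p₂ with components (cos φ cos λ, cos φ sin λ, sin φ).
The central angle between the endpoints is δ = arccos(p₁·p₂) ≈ 0.827 rad (47.4°).
Interpolate at f = 1/5 with slerp weights a = sin((1−f)δ)/sin δ ≈ 0.835, b = sin(fδ)/sin δ ≈ 0.224.
p = a·p₁ + b·p₂ ≈ (0.504, -0.036, 0.863); φ = arcsin(p_z) ≈ 59.64°, λ = atan2(p_y, p_x) ≈ -4.04°.

≈ 60°N, 4°W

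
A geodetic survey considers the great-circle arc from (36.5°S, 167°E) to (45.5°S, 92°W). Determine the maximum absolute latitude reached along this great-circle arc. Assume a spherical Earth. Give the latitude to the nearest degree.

The great circle lies in the plane with unit normal n̂ = (p₁ × p₂)/|p₁ × p₂|.
Here n̂_z ≈ +0.583; the vertex latitude is φ_max = arccos|n̂_z| ≈ 54.3°.
Check via Clairaut: cos φ_max = |cos φ₁| · sin C = cos(36.5°)·sin(133.5°) ≈ 0.583, again giving ≈ 54.3°.

≈ 54°S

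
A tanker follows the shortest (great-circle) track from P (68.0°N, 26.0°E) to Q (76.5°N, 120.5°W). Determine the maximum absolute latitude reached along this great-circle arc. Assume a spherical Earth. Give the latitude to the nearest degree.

≈ 85°N

The great circle lies in the plane with unit normal n̂ = (p₁ × p₂)/|p₁ × p₂|.
Here n̂_z ≈ -0.086; the vertex latitude is φ_max = arccos|n̂_z| ≈ 85.1°.
Check via Clairaut: cos φ_max = |cos φ₁| · sin C = cos(68.0°)·sin(13.3°) ≈ 0.086, again giving ≈ 85.1°.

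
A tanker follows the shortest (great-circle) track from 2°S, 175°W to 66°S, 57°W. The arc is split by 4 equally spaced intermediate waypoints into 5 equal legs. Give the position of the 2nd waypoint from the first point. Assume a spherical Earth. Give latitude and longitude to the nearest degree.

≈ 38°S, 158°W

Convert each endpoint to a unit vector on the sphere (x = cos φ cos λ, y = cos φ sin λ, z = sin φ).
The central angle between the endpoints is δ = arccos(p₁·p₂) ≈ 1.730 rad (99.1°).
Interpolate at f = 2/5 with slerp weights a = sin((1−f)δ)/sin δ ≈ 0.873, b = sin(fδ)/sin δ ≈ 0.646.
p = a·p₁ + b·p₂ ≈ (-0.726, -0.297, -0.621); φ = arcsin(p_z) ≈ -38.39°, λ = atan2(p_y, p_x) ≈ -157.77°.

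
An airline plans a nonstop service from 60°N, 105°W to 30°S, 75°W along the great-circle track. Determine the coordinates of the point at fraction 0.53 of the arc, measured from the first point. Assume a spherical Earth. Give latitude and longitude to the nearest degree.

≈ 13°N, 85°W

Convert each endpoint to a unit vector on the sphere (x = cos φ cos λ, y = cos φ sin λ, z = sin φ).
The central angle between the endpoints is δ = arccos(p₁·p₂) ≈ 1.629 rad (93.3°).
Interpolate at f = 0.53 with slerp weights a = sin((1−f)δ)/sin δ ≈ 0.694, b = sin(fδ)/sin δ ≈ 0.761.
p = a·p₁ + b·p₂ ≈ (0.081, -0.972, 0.220); φ = arcsin(p_z) ≈ 12.74°, λ = atan2(p_y, p_x) ≈ -85.25°.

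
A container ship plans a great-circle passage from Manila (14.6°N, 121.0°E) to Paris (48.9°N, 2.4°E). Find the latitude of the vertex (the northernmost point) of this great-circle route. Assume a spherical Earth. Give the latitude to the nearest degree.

≈ 56°N

The great circle lies in the plane with unit normal n̂ = (p₁ × p₂)/|p₁ × p₂|.
Here n̂_z ≈ -0.562; the vertex latitude is φ_max = arccos|n̂_z| ≈ 55.8°.
Check via Clairaut: cos φ_max = |cos φ₁| · sin C = cos(14.6°)·sin(35.5°) ≈ 0.562, again giving ≈ 55.8°.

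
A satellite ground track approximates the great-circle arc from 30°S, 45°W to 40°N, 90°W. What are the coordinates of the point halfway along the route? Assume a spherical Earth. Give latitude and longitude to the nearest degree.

≈ 5°N, 66°W

Convert each endpoint to a unit vector on the sphere (x = cos φ cos λ, y = cos φ sin λ, z = sin φ).
The central angle between the endpoints is δ = arccos(p₁·p₂) ≈ 1.423 rad (81.5°).
Interpolate at f = 1/2 with slerp weights a = sin((1−f)δ)/sin δ ≈ 0.660, b = sin(fδ)/sin δ ≈ 0.660.
p = a·p₁ + b·p₂ ≈ (0.404, -0.910, 0.094); φ = arcsin(p_z) ≈ 5.41°, λ = atan2(p_y, p_x) ≈ -66.05°.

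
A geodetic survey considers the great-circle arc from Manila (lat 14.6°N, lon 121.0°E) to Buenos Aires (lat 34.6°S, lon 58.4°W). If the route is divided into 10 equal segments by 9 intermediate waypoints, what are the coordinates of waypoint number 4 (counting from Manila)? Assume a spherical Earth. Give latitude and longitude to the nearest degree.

Convert each endpoint to a unit vector on the sphere (x = cos φ cos λ, y = cos φ sin λ, z = sin φ).
The central angle between the endpoints is δ = arccos(p₁·p₂) ≈ 2.792 rad (160.0°).
Interpolate at f = 4/10 with slerp weights a = sin((1−f)δ)/sin δ ≈ 2.907, b = sin(fδ)/sin δ ≈ 2.627.
p = a·p₁ + b·p₂ ≈ (-0.316, 0.569, -0.759); φ = arcsin(p_z) ≈ -49.37°, λ = atan2(p_y, p_x) ≈ 119.01°.

≈ lat 49°S, lon 119°E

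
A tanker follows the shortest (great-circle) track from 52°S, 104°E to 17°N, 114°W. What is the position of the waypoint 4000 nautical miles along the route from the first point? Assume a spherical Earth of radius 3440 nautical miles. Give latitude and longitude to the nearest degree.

Convert each endpoint to a unit vector on the sphere (x = cos φ cos λ, y = cos φ sin λ, z = sin φ).
The central angle between the endpoints is δ = arccos(p₁·p₂) ≈ 2.338 rad (134.0°). The total great-circle distance is δ·R ≈ 2.338 × 3440 ≈ 8044 nmi, so the target fraction is f = 4000/8044 ≈ 0.497.
Interpolate at f ≈ 0.497 with slerp weights a = sin((1−f)δ)/sin δ ≈ 1.282, b = sin(fδ)/sin δ ≈ 1.276.
p = a·p₁ + b·p₂ ≈ (-0.687, -0.348, -0.638); φ = arcsin(p_z) ≈ -39.62°, λ = atan2(p_y, p_x) ≈ -153.12°.

≈ 40°S, 153°W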